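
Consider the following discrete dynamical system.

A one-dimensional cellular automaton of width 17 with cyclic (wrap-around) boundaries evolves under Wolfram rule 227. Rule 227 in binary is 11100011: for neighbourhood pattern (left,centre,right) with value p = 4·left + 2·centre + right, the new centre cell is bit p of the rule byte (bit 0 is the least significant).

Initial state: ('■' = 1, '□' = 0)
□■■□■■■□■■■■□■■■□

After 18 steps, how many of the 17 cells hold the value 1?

gen 0: □■■□■■■□■■■■□■■■□
gen 1: ■□■■□■■■□■■■■□■■□
gen 2: □■□■■□■■■□■■■■□■■
gen 3: ■□■□■■□■■■□■■■■□■
gen 4: ■■□■□■■□■■■□■■■■□
gen 5: □■■□■□■■□■■■□■■■■
gen 6: ■□■■□■□■■□■■■□■■■
gen 7: ■■□■■□■□■■□■■■□■■
gen 8: ■■■□■■□■□■■□■■■□■
gen 9: ■■■■□■■□■□■■□■■■□
gen 10: □■■■■□■■□■□■■□■■■
gen 11: ■□■■■■□■■□■□■■□■■
gen 12: ■■□■■■■□■■□■□■■□■
gen 13: ■■■□■■■■□■■□■□■■□
gen 14: □■■■□■■■■□■■□■□■■
gen 15: ■□■■■□■■■■□■■□■□■
gen 16: ■■□■■■□■■■■□■■□■□
gen 17: □■■□■■■□■■■■□■■□■
gen 18: ■□■■□■■■□■■■■□■■□

12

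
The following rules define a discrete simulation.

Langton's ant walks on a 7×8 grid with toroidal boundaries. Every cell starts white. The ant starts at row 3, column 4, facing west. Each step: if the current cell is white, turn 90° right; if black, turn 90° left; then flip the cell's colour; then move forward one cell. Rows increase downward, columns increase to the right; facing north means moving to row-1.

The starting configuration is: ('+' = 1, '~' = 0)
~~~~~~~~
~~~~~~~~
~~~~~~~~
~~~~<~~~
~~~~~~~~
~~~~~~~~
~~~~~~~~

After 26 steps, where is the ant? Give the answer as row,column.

4,7

t=0: ~~~~~~~~
~~~~~~~~
~~~~~~~~
~~~~<~~~
~~~~~~~~
~~~~~~~~
~~~~~~~~
t=1: ~~~~~~~~
~~~~~~~~
~~~~^~~~
~~~~+~~~
~~~~~~~~
~~~~~~~~
~~~~~~~~
t=2: ~~~~~~~~
~~~~~~~~
~~~~+>~~
~~~~+~~~
~~~~~~~~
~~~~~~~~
~~~~~~~~
t=3: ~~~~~~~~
~~~~~~~~
~~~~++~~
~~~~+v~~
~~~~~~~~
~~~~~~~~
~~~~~~~~
t=4: ~~~~~~~~
~~~~~~~~
~~~~++~~
~~~~<+~~
~~~~~~~~
~~~~~~~~
~~~~~~~~
t=5: ~~~~~~~~
~~~~~~~~
~~~~++~~
~~~~~+~~
~~~~v~~~
~~~~~~~~
~~~~~~~~
t=6: ~~~~~~~~
~~~~~~~~
~~~~++~~
~~~~~+~~
~~~<+~~~
~~~~~~~~
~~~~~~~~
t=7: ~~~~~~~~
~~~~~~~~
~~~~++~~
~~~^~+~~
~~~++~~~
~~~~~~~~
~~~~~~~~
t=8: ~~~~~~~~
~~~~~~~~
~~~~++~~
~~~+>+~~
~~~++~~~
~~~~~~~~
~~~~~~~~
t=9: ~~~~~~~~
~~~~~~~~
~~~~++~~
~~~+++~~
~~~+v~~~
~~~~~~~~
~~~~~~~~
t=10: ~~~~~~~~
~~~~~~~~
~~~~++~~
~~~+++~~
~~~+~>~~
~~~~~~~~
~~~~~~~~
t=11: ~~~~~~~~
~~~~~~~~
~~~~++~~
~~~+++~~
~~~+~+~~
~~~~~v~~
~~~~~~~~
t=12: ~~~~~~~~
~~~~~~~~
~~~~++~~
~~~+++~~
~~~+~+~~
~~~~<+~~
~~~~~~~~
t=13: ~~~~~~~~
~~~~~~~~
~~~~++~~
~~~+++~~
~~~+^+~~
~~~~++~~
~~~~~~~~
t=14: ~~~~~~~~
~~~~~~~~
~~~~++~~
~~~+++~~
~~~++>~~
~~~~++~~
~~~~~~~~
t=15: ~~~~~~~~
~~~~~~~~
~~~~++~~
~~~++^~~
~~~++~~~
~~~~++~~
~~~~~~~~
t=16: ~~~~~~~~
~~~~~~~~
~~~~++~~
~~~+<~~~
~~~++~~~
~~~~++~~
~~~~~~~~
t=17: ~~~~~~~~
~~~~~~~~
~~~~++~~
~~~+~~~~
~~~+v~~~
~~~~++~~
~~~~~~~~
t=18: ~~~~~~~~
~~~~~~~~
~~~~++~~
~~~+~~~~
~~~+~>~~
~~~~++~~
~~~~~~~~
t=19: ~~~~~~~~
~~~~~~~~
~~~~++~~
~~~+~~~~
~~~+~+~~
~~~~+v~~
~~~~~~~~
t=20: ~~~~~~~~
~~~~~~~~
~~~~++~~
~~~+~~~~
~~~+~+~~
~~~~+~>~
~~~~~~~~
t=21: ~~~~~~~~
~~~~~~~~
~~~~++~~
~~~+~~~~
~~~+~+~~
~~~~+~+~
~~~~~~v~
t=22: ~~~~~~~~
~~~~~~~~
~~~~++~~
~~~+~~~~
~~~+~+~~
~~~~+~+~
~~~~~<+~
t=23: ~~~~~~~~
~~~~~~~~
~~~~++~~
~~~+~~~~
~~~+~+~~
~~~~+^+~
~~~~~++~
t=24: ~~~~~~~~
~~~~~~~~
~~~~++~~
~~~+~~~~
~~~+~+~~
~~~~++>~
~~~~~++~
t=25: ~~~~~~~~
~~~~~~~~
~~~~++~~
~~~+~~~~
~~~+~+^~
~~~~++~~
~~~~~++~
t=26: ~~~~~~~~
~~~~~~~~
~~~~++~~
~~~+~~~~
~~~+~++>
~~~~++~~
~~~~~++~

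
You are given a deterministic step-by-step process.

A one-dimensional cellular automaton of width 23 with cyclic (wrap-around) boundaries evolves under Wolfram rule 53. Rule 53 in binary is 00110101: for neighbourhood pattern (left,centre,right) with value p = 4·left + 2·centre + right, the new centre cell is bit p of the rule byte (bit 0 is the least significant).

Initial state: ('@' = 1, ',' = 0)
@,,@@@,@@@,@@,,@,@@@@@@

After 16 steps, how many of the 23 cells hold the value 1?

18

[0] @,,@@@,@@@,@@,,@,@@@@@@
[1] ,@,,,,@,,,@,,@,@@,,,,,,
[2] ,@@@@,@@@,@@,@@,,@@@@@@
[3] @,,,,@,,,@,,@,,@,,,,,,,
[4] @@@@,@@@,@@,@@,@@@@@@@,
[5] ,,,,@,,,@,,@,,@,,,,,,,@
[6] @@@,@@@,@@,@@,@@@@@@@,@
[7] ,,,@,,,@,,@,,@,,,,,,,@,
[8] @@,@@@,@@,@@,@@@@@@@,@@
[9] ,,@,,,@,,@,,@,,,,,,,@,,
[10] @,@@@,@@,@@,@@@@@@@,@@@
[11] ,@,,,@,,@,,@,,,,,,,@,,,
[12] ,@@@,@@,@@,@@@@@@@,@@@@
[13] @,,,@,,@,,@,,,,,,,@,,,,
[14] @@@,@@,@@,@@@@@@@,@@@@,
[15] ,,,@,,@,,@,,,,,,,@,,,,@
[16] @@,@@,@@,@@@@@@@,@@@@,@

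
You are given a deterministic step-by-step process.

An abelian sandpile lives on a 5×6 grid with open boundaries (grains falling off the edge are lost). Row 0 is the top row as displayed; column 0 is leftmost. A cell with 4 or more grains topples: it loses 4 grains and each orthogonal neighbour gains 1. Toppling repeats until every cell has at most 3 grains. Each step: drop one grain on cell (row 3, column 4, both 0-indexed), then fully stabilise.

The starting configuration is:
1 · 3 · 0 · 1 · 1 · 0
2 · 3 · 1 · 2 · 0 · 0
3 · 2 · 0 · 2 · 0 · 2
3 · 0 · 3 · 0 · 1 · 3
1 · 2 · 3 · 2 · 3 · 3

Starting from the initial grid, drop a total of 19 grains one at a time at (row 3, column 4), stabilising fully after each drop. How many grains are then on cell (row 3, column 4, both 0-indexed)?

t=0: 1 · 3 · 0 · 1 · 1 · 0
2 · 3 · 1 · 2 · 0 · 0
3 · 2 · 0 · 2 · 0 · 2
3 · 0 · 3 · 0 · 1 · 3
1 · 2 · 3 · 2 · 3 · 3
t=1: 1 · 3 · 0 · 1 · 1 · 0
2 · 3 · 1 · 2 · 0 · 0
3 · 2 · 0 · 2 · 0 · 2
3 · 0 · 3 · 0 · 2 · 3
1 · 2 · 3 · 2 · 3 · 3
t=2: 1 · 3 · 0 · 1 · 1 · 0
2 · 3 · 1 · 2 · 0 · 0
3 · 2 · 0 · 2 · 0 · 2
3 · 0 · 3 · 0 · 3 · 3
1 · 2 · 3 · 2 · 3 · 3
t=3: 1 · 3 · 0 · 1 · 1 · 0
2 · 3 · 1 · 2 · 0 · 0
3 · 2 · 0 · 2 · 1 · 3
3 · 0 · 3 · 1 · 2 · 1
1 · 2 · 3 · 3 · 1 · 1
t=4: 1 · 3 · 0 · 1 · 1 · 0
2 · 3 · 1 · 2 · 0 · 0
3 · 2 · 0 · 2 · 1 · 3
3 · 0 · 3 · 1 · 3 · 1
1 · 2 · 3 · 3 · 1 · 1
t=5: 1 · 3 · 0 · 1 · 1 · 0
2 · 3 · 1 · 2 · 0 · 0
3 · 2 · 0 · 2 · 2 · 3
3 · 0 · 3 · 2 · 0 · 2
1 · 2 · 3 · 3 · 2 · 1
t=6: 1 · 3 · 0 · 1 · 1 · 0
2 · 3 · 1 · 2 · 0 · 0
3 · 2 · 0 · 2 · 2 · 3
3 · 0 · 3 · 2 · 1 · 2
1 · 2 · 3 · 3 · 2 · 1
t=7: 1 · 3 · 0 · 1 · 1 · 0
2 · 3 · 1 · 2 · 0 · 0
3 · 2 · 0 · 2 · 2 · 3
3 · 0 · 3 · 2 · 2 · 2
1 · 2 · 3 · 3 · 2 · 1
t=8: 1 · 3 · 0 · 1 · 1 · 0
2 · 3 · 1 · 2 · 0 · 0
3 · 2 · 0 · 2 · 2 · 3
3 · 0 · 3 · 2 · 3 · 2
1 · 2 · 3 · 3 · 2 · 1
t=9: 1 · 3 · 0 · 1 · 1 · 0
2 · 3 · 1 · 2 · 0 · 0
3 · 2 · 0 · 2 · 3 · 3
3 · 0 · 3 · 3 · 0 · 3
1 · 2 · 3 · 3 · 3 · 1
t=10: 1 · 3 · 0 · 1 · 1 · 0
2 · 3 · 1 · 2 · 0 · 0
3 · 2 · 0 · 2 · 3 · 3
3 · 0 · 3 · 3 · 1 · 3
1 · 2 · 3 · 3 · 3 · 1
t=11: 1 · 3 · 0 · 1 · 1 · 0
2 · 3 · 1 · 2 · 0 · 0
3 · 2 · 0 · 2 · 3 · 3
3 · 0 · 3 · 3 · 2 · 3
1 · 2 · 3 · 3 · 3 · 1
t=12: 1 · 3 · 0 · 1 · 1 · 0
2 · 3 · 1 · 2 · 0 · 0
3 · 2 · 0 · 2 · 3 · 3
3 · 0 · 3 · 3 · 3 · 3
1 · 2 · 3 · 3 · 3 · 1
t=13: 1 · 3 · 0 · 1 · 1 · 0
2 · 3 · 1 · 3 · 1 · 1
3 · 2 · 2 · 1 · 3 · 1
3 · 1 · 2 · 0 · 1 · 2
1 · 3 · 1 · 3 · 2 · 3
t=14: 1 · 3 · 0 · 1 · 1 · 0
2 · 3 · 1 · 3 · 1 · 1
3 · 2 · 2 · 1 · 3 · 1
3 · 1 · 2 · 0 · 2 · 2
1 · 3 · 1 · 3 · 2 · 3
t=15: 1 · 3 · 0 · 1 · 1 · 0
2 · 3 · 1 · 3 · 1 · 1
3 · 2 · 2 · 1 · 3 · 1
3 · 1 · 2 · 0 · 3 · 2
1 · 3 · 1 · 3 · 2 · 3
t=16: 1 · 3 · 0 · 1 · 1 · 0
2 · 3 · 1 · 3 · 2 · 1
3 · 2 · 2 · 2 · 0 · 2
3 · 1 · 2 · 1 · 1 · 3
1 · 3 · 1 · 3 · 3 · 3
t=17: 1 · 3 · 0 · 1 · 1 · 0
2 · 3 · 1 · 3 · 2 · 1
3 · 2 · 2 · 2 · 0 · 2
3 · 1 · 2 · 1 · 2 · 3
1 · 3 · 1 · 3 · 3 · 3
t=18: 1 · 3 · 0 · 1 · 1 · 0
2 · 3 · 1 · 3 · 2 · 1
3 · 2 · 2 · 2 · 0 · 2
3 · 1 · 2 · 1 · 3 · 3
1 · 3 · 1 · 3 · 3 · 3
t=19: 1 · 3 · 0 · 1 · 1 · 0
2 · 3 · 1 · 3 · 2 · 1
3 · 2 · 2 · 2 · 1 · 3
3 · 1 · 2 · 3 · 2 · 1
1 · 3 · 2 · 0 · 2 · 1

2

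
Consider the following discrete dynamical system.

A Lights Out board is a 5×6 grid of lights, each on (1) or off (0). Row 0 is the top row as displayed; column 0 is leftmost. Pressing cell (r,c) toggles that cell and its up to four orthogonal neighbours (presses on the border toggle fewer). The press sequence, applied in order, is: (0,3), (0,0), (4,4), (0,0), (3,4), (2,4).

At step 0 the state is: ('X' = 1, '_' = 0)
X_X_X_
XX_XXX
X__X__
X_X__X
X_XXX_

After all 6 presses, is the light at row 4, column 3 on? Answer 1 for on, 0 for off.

0

k=0  X_X_X_
XX_XXX
X__X__
X_X__X
X_XXX_
k=1  X__X__
XX__XX
X__X__
X_X__X
X_XXX_
k=2  _X_X__
_X__XX
X__X__
X_X__X
X_XXX_
k=3  _X_X__
_X__XX
X__X__
X_X_XX
X_X__X
k=4  X__X__
XX__XX
X__X__
X_X_XX
X_X__X
k=5  X__X__
XX__XX
X__XX_
X_XX__
X_X_XX
k=6  X__X__
XX___X
X____X
X_XXX_
X_X_XX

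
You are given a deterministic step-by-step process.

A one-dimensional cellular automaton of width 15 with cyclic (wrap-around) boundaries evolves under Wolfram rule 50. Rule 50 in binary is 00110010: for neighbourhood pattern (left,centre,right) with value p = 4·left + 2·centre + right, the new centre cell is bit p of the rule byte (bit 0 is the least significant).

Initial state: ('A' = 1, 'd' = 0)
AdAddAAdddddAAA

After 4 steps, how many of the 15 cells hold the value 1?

0) AdAddAAdddddAAA
1) dAdAAddAdddAddd
2) AdAddAAdAdAdAdd
3) dAdAAddAdAdAdAA
4) AdAddAAdAdAdAdd

7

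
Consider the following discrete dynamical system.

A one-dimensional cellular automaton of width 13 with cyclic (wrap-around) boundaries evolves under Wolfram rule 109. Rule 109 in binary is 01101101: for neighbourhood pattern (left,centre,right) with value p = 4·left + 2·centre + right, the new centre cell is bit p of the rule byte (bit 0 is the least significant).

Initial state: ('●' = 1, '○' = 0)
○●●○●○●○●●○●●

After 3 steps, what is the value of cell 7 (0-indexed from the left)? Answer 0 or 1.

1

step 0: ○●●○●○●○●●○●●
step 1: ●●●●●●●●●●●●●
step 2: ○○○○○○○○○○○○○
step 3: ●●●●●●●●●●●●●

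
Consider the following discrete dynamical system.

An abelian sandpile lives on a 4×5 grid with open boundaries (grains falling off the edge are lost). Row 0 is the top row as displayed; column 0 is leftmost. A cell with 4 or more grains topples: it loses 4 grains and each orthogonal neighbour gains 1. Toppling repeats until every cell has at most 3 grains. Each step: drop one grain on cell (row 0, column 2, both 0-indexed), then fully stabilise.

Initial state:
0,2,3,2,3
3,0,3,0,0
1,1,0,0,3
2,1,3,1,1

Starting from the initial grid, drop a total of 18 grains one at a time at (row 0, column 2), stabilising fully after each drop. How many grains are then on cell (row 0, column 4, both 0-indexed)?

[0] 0,2,3,2,3
3,0,3,0,0
1,1,0,0,3
2,1,3,1,1
[1] 0,3,1,3,3
3,1,0,1,0
1,1,1,0,3
2,1,3,1,1
[2] 0,3,2,3,3
3,1,0,1,0
1,1,1,0,3
2,1,3,1,1
[3] 0,3,3,3,3
3,1,0,1,0
1,1,1,0,3
2,1,3,1,1
[4] 1,0,2,1,0
3,2,1,2,1
1,1,1,0,3
2,1,3,1,1
[5] 1,0,3,1,0
3,2,1,2,1
1,1,1,0,3
2,1,3,1,1
[6] 1,1,0,2,0
3,2,2,2,1
1,1,1,0,3
2,1,3,1,1
[7] 1,1,1,2,0
3,2,2,2,1
1,1,1,0,3
2,1,3,1,1
[8] 1,1,2,2,0
3,2,2,2,1
1,1,1,0,3
2,1,3,1,1
[9] 1,1,3,2,0
3,2,2,2,1
1,1,1,0,3
2,1,3,1,1
[10] 1,2,0,3,0
3,2,3,2,1
1,1,1,0,3
2,1,3,1,1
[11] 1,2,1,3,0
3,2,3,2,1
1,1,1,0,3
2,1,3,1,1
[12] 1,2,2,3,0
3,2,3,2,1
1,1,1,0,3
2,1,3,1,1
[13] 1,2,3,3,0
3,2,3,2,1
1,1,1,0,3
2,1,3,1,1
[14] 1,3,2,1,1
3,3,1,0,2
1,1,2,1,3
2,1,3,1,1
[15] 1,3,3,1,1
3,3,1,0,2
1,1,2,1,3
2,1,3,1,1
[16] 3,1,1,2,1
0,1,3,0,2
2,2,2,1,3
2,1,3,1,1
[17] 3,1,2,2,1
0,1,3,0,2
2,2,2,1,3
2,1,3,1,1
[18] 3,1,3,2,1
0,1,3,0,2
2,2,2,1,3
2,1,3,1,1

1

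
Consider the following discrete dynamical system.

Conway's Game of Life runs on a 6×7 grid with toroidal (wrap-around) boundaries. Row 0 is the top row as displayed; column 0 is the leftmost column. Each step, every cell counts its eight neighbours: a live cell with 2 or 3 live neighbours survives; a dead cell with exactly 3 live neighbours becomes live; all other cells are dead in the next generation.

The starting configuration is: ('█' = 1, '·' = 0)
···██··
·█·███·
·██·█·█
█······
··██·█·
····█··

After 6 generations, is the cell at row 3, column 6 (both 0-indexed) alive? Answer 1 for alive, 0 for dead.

step 0: ···██··
·█·███·
·██·█·█
█······
··██·█·
····█··
step 1: ··█····
██·····
·██·█·█
█···███
···██··
··█··█·
step 2: ··█····
█··█···
··███··
███···█
···█···
··█·█··
step 3: ·██····
·█··█··
····█·█
██··█··
█··█···
··█····
step 4: ·███···
████·█·
·█·██··
██·████
█·██···
··██···
step 5: █······
█······
·······
·····██
█····█·
····█··
step 6: ·······
·······
······█
·····██
····██·
······█

1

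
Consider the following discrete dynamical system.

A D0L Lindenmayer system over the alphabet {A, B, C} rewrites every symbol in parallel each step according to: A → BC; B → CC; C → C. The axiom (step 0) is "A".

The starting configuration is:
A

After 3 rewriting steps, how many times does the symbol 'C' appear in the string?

t=0: A
t=1: BC
t=2: CCC
t=3: CCC

3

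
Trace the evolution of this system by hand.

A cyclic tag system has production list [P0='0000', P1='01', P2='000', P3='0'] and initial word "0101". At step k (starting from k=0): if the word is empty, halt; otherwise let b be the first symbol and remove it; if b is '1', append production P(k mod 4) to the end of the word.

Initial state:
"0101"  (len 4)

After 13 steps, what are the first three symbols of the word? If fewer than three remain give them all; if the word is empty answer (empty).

0) "0101"  (len 4)
1) "101"  (len 3)
2) "0101"  (len 4)
3) "101"  (len 3)
4) "010"  (len 3)
5) "10"  (len 2)
6) "001"  (len 3)
7) "01"  (len 2)
8) "1"  (len 1)
9) "0000"  (len 4)
10) "000"  (len 3)
11) "00"  (len 2)
12) "0"  (len 1)
13) (halted — word empty)

(empty)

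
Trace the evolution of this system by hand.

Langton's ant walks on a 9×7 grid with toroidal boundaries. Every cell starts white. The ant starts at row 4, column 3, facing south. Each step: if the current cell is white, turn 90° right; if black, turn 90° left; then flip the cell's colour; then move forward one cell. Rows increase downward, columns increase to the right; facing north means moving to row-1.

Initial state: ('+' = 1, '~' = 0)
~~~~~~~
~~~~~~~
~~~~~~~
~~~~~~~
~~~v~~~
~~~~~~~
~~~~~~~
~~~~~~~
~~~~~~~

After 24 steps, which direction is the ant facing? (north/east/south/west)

north

k=0  ~~~~~~~
~~~~~~~
~~~~~~~
~~~~~~~
~~~v~~~
~~~~~~~
~~~~~~~
~~~~~~~
~~~~~~~
k=1  ~~~~~~~
~~~~~~~
~~~~~~~
~~~~~~~
~~<+~~~
~~~~~~~
~~~~~~~
~~~~~~~
~~~~~~~
k=2  ~~~~~~~
~~~~~~~
~~~~~~~
~~^~~~~
~~++~~~
~~~~~~~
~~~~~~~
~~~~~~~
~~~~~~~
k=3  ~~~~~~~
~~~~~~~
~~~~~~~
~~+>~~~
~~++~~~
~~~~~~~
~~~~~~~
~~~~~~~
~~~~~~~
k=4  ~~~~~~~
~~~~~~~
~~~~~~~
~~++~~~
~~+v~~~
~~~~~~~
~~~~~~~
~~~~~~~
~~~~~~~
k=5  ~~~~~~~
~~~~~~~
~~~~~~~
~~++~~~
~~+~>~~
~~~~~~~
~~~~~~~
~~~~~~~
~~~~~~~
k=6  ~~~~~~~
~~~~~~~
~~~~~~~
~~++~~~
~~+~+~~
~~~~v~~
~~~~~~~
~~~~~~~
~~~~~~~
k=7  ~~~~~~~
~~~~~~~
~~~~~~~
~~++~~~
~~+~+~~
~~~<+~~
~~~~~~~
~~~~~~~
~~~~~~~
k=8  ~~~~~~~
~~~~~~~
~~~~~~~
~~++~~~
~~+^+~~
~~~++~~
~~~~~~~
~~~~~~~
~~~~~~~
k=9  ~~~~~~~
~~~~~~~
~~~~~~~
~~++~~~
~~++>~~
~~~++~~
~~~~~~~
~~~~~~~
~~~~~~~
k=10  ~~~~~~~
~~~~~~~
~~~~~~~
~~++^~~
~~++~~~
~~~++~~
~~~~~~~
~~~~~~~
~~~~~~~
k=11  ~~~~~~~
~~~~~~~
~~~~~~~
~~+++>~
~~++~~~
~~~++~~
~~~~~~~
~~~~~~~
~~~~~~~
k=12  ~~~~~~~
~~~~~~~
~~~~~~~
~~++++~
~~++~v~
~~~++~~
~~~~~~~
~~~~~~~
~~~~~~~
k=13  ~~~~~~~
~~~~~~~
~~~~~~~
~~++++~
~~++<+~
~~~++~~
~~~~~~~
~~~~~~~
~~~~~~~
k=14  ~~~~~~~
~~~~~~~
~~~~~~~
~~++^+~
~~++++~
~~~++~~
~~~~~~~
~~~~~~~
~~~~~~~
k=15  ~~~~~~~
~~~~~~~
~~~~~~~
~~+<~+~
~~++++~
~~~++~~
~~~~~~~
~~~~~~~
~~~~~~~
k=16  ~~~~~~~
~~~~~~~
~~~~~~~
~~+~~+~
~~+v++~
~~~++~~
~~~~~~~
~~~~~~~
~~~~~~~
k=17  ~~~~~~~
~~~~~~~
~~~~~~~
~~+~~+~
~~+~>+~
~~~++~~
~~~~~~~
~~~~~~~
~~~~~~~
k=18  ~~~~~~~
~~~~~~~
~~~~~~~
~~+~^+~
~~+~~+~
~~~++~~
~~~~~~~
~~~~~~~
~~~~~~~
k=19  ~~~~~~~
~~~~~~~
~~~~~~~
~~+~+>~
~~+~~+~
~~~++~~
~~~~~~~
~~~~~~~
~~~~~~~
k=20  ~~~~~~~
~~~~~~~
~~~~~^~
~~+~+~~
~~+~~+~
~~~++~~
~~~~~~~
~~~~~~~
~~~~~~~
k=21  ~~~~~~~
~~~~~~~
~~~~~+>
~~+~+~~
~~+~~+~
~~~++~~
~~~~~~~
~~~~~~~
~~~~~~~
k=22  ~~~~~~~
~~~~~~~
~~~~~++
~~+~+~v
~~+~~+~
~~~++~~
~~~~~~~
~~~~~~~
~~~~~~~
k=23  ~~~~~~~
~~~~~~~
~~~~~++
~~+~+<+
~~+~~+~
~~~++~~
~~~~~~~
~~~~~~~
~~~~~~~
k=24  ~~~~~~~
~~~~~~~
~~~~~^+
~~+~+++
~~+~~+~
~~~++~~
~~~~~~~
~~~~~~~
~~~~~~~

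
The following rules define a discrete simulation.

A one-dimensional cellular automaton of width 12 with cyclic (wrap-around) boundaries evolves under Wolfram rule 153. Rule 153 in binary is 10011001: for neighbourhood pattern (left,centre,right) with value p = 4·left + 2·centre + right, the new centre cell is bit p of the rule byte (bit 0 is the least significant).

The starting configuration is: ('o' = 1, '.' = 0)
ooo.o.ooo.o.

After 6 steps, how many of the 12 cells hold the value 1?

t=0: ooo.o.ooo.o.
t=1: oo....oo....
t=2: o.ooo.o.ooo.
t=3: ..oo....oo..
t=4: o.o.ooo.o.oo
t=5: ....oo....oo
t=6: ooo.o.ooo.o.

8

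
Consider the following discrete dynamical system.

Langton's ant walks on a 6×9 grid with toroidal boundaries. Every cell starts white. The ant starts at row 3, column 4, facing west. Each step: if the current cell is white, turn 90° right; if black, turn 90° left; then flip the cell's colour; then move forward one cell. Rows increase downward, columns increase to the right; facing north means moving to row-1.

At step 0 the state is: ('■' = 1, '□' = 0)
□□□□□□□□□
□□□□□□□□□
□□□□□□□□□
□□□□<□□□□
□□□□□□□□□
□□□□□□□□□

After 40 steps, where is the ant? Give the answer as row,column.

3,6

[0] □□□□□□□□□
□□□□□□□□□
□□□□□□□□□
□□□□<□□□□
□□□□□□□□□
□□□□□□□□□
[1] □□□□□□□□□
□□□□□□□□□
□□□□^□□□□
□□□□■□□□□
□□□□□□□□□
□□□□□□□□□
[2] □□□□□□□□□
□□□□□□□□□
□□□□■>□□□
□□□□■□□□□
□□□□□□□□□
□□□□□□□□□
[3] □□□□□□□□□
□□□□□□□□□
□□□□■■□□□
□□□□■v□□□
□□□□□□□□□
□□□□□□□□□
[4] □□□□□□□□□
□□□□□□□□□
□□□□■■□□□
□□□□<■□□□
□□□□□□□□□
□□□□□□□□□
[5] □□□□□□□□□
□□□□□□□□□
□□□□■■□□□
□□□□□■□□□
□□□□v□□□□
□□□□□□□□□
[6] □□□□□□□□□
□□□□□□□□□
□□□□■■□□□
□□□□□■□□□
□□□<■□□□□
□□□□□□□□□
[7] □□□□□□□□□
□□□□□□□□□
□□□□■■□□□
□□□^□■□□□
□□□■■□□□□
□□□□□□□□□
[8] □□□□□□□□□
□□□□□□□□□
□□□□■■□□□
□□□■>■□□□
□□□■■□□□□
□□□□□□□□□
[9] □□□□□□□□□
□□□□□□□□□
□□□□■■□□□
□□□■■■□□□
□□□■v□□□□
□□□□□□□□□
[10] □□□□□□□□□
□□□□□□□□□
□□□□■■□□□
□□□■■■□□□
□□□■□>□□□
□□□□□□□□□
[11] □□□□□□□□□
□□□□□□□□□
□□□□■■□□□
□□□■■■□□□
□□□■□■□□□
□□□□□v□□□
[12] □□□□□□□□□
□□□□□□□□□
□□□□■■□□□
□□□■■■□□□
□□□■□■□□□
□□□□<■□□□
[13] □□□□□□□□□
□□□□□□□□□
□□□□■■□□□
□□□■■■□□□
□□□■^■□□□
□□□□■■□□□
[14] □□□□□□□□□
□□□□□□□□□
□□□□■■□□□
□□□■■■□□□
□□□■■>□□□
□□□□■■□□□
[15] □□□□□□□□□
□□□□□□□□□
□□□□■■□□□
□□□■■^□□□
□□□■■□□□□
□□□□■■□□□
[16] □□□□□□□□□
□□□□□□□□□
□□□□■■□□□
□□□■<□□□□
□□□■■□□□□
□□□□■■□□□
[17] □□□□□□□□□
□□□□□□□□□
□□□□■■□□□
□□□■□□□□□
□□□■v□□□□
□□□□■■□□□
[18] □□□□□□□□□
□□□□□□□□□
□□□□■■□□□
□□□■□□□□□
□□□■□>□□□
□□□□■■□□□
[19] □□□□□□□□□
□□□□□□□□□
□□□□■■□□□
□□□■□□□□□
□□□■□■□□□
□□□□■v□□□
[20] □□□□□□□□□
□□□□□□□□□
□□□□■■□□□
□□□■□□□□□
□□□■□■□□□
□□□□■□>□□
[21] □□□□□□v□□
□□□□□□□□□
□□□□■■□□□
□□□■□□□□□
□□□■□■□□□
□□□□■□■□□
[22] □□□□□<■□□
□□□□□□□□□
□□□□■■□□□
□□□■□□□□□
□□□■□■□□□
□□□□■□■□□
[23] □□□□□■■□□
□□□□□□□□□
□□□□■■□□□
□□□■□□□□□
□□□■□■□□□
□□□□■^■□□
[24] □□□□□■■□□
□□□□□□□□□
□□□□■■□□□
□□□■□□□□□
□□□■□■□□□
□□□□■■>□□
[25] □□□□□■■□□
□□□□□□□□□
□□□□■■□□□
□□□■□□□□□
□□□■□■^□□
□□□□■■□□□
[26] □□□□□■■□□
□□□□□□□□□
□□□□■■□□□
□□□■□□□□□
□□□■□■■>□
□□□□■■□□□
[27] □□□□□■■□□
□□□□□□□□□
□□□□■■□□□
□□□■□□□□□
□□□■□■■■□
□□□□■■□v□
[28] □□□□□■■□□
□□□□□□□□□
□□□□■■□□□
□□□■□□□□□
□□□■□■■■□
□□□□■■<■□
[29] □□□□□■■□□
□□□□□□□□□
□□□□■■□□□
□□□■□□□□□
□□□■□■^■□
□□□□■■■■□
[30] □□□□□■■□□
□□□□□□□□□
□□□□■■□□□
□□□■□□□□□
□□□■□<□■□
□□□□■■■■□
[31] □□□□□■■□□
□□□□□□□□□
□□□□■■□□□
□□□■□□□□□
□□□■□□□■□
□□□□■v■■□
[32] □□□□□■■□□
□□□□□□□□□
□□□□■■□□□
□□□■□□□□□
□□□■□□□■□
□□□□■□>■□
[33] □□□□□■■□□
□□□□□□□□□
□□□□■■□□□
□□□■□□□□□
□□□■□□^■□
□□□□■□□■□
[34] □□□□□■■□□
□□□□□□□□□
□□□□■■□□□
□□□■□□□□□
□□□■□□■>□
□□□□■□□■□
[35] □□□□□■■□□
□□□□□□□□□
□□□□■■□□□
□□□■□□□^□
□□□■□□■□□
□□□□■□□■□
[36] □□□□□■■□□
□□□□□□□□□
□□□□■■□□□
□□□■□□□■>
□□□■□□■□□
□□□□■□□■□
[37] □□□□□■■□□
□□□□□□□□□
□□□□■■□□□
□□□■□□□■■
□□□■□□■□v
□□□□■□□■□
[38] □□□□□■■□□
□□□□□□□□□
□□□□■■□□□
□□□■□□□■■
□□□■□□■<■
□□□□■□□■□
[39] □□□□□■■□□
□□□□□□□□□
□□□□■■□□□
□□□■□□□^■
□□□■□□■■■
□□□□■□□■□
[40] □□□□□■■□□
□□□□□□□□□
□□□□■■□□□
□□□■□□<□■
□□□■□□■■■
□□□□■□□■□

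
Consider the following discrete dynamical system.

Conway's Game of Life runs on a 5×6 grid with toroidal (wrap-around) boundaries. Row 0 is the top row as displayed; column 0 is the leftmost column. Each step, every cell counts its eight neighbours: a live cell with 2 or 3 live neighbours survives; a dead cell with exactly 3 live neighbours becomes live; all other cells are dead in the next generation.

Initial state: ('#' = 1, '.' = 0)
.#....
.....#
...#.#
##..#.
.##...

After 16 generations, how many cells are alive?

step 0: .#....
.....#
...#.#
##..#.
.##...
step 1: ###...
#...#.
.....#
##.###
..#...
step 2: #.##.#
#.....
.#.#..
######
....#.
step 3: ##.###
#..###
...#..
##...#
......
step 4: .###..
.#....
.###..
#.....
..#...
step 5: .#.#..
#.....
###...
...#..
..##..
step 6: .#.#..
#.....
###...
...#..
...##.
step 7: ..###.
#.....
###...
.#.##.
...##.
step 8: ..#.##
#....#
#.##.#
##..##
.....#
step 9: ....#.
..#...
..##..
.###..
.#.#..
step 10: ..##..
..#...
......
.#..#.
.#.##.
step 11: .#..#.
..##..
......
..###.
.#..#.
step 12: .#..#.
..##..
....#.
..###.
.#..##
step 13: ##..##
..###.
....#.
..#...
##...#
step 14: ......
###...
..#.#.
##...#
..#.#.
step 15: ..##..
.###..
..##..
###.##
##...#
step 16: ...##.
.#..#.
.....#
....#.
......

6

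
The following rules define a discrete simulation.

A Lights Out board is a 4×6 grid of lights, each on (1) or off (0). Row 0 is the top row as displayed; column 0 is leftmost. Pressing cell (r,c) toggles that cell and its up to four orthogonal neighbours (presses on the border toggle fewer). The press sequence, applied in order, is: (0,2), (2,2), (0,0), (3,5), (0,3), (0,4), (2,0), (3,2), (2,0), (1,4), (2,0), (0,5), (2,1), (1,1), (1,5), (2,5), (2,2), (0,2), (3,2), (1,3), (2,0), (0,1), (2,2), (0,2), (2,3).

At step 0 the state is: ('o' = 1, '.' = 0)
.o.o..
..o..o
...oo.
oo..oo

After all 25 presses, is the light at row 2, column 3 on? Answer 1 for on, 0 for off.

[0] .o.o..
..o..o
...oo.
oo..oo
[1] ..o...
.....o
...oo.
oo..oo
[2] ..o...
..o..o
.oo.o.
ooo.oo
[3] ooo...
o.o..o
.oo.o.
ooo.oo
[4] ooo...
o.o..o
.oo.oo
ooo...
[5] oo.oo.
o.oo.o
.oo.oo
ooo...
[6] oo...o
o.oooo
.oo.oo
ooo...
[7] oo...o
..oooo
o.o.oo
.oo...
[8] oo...o
..oooo
o...oo
...o..
[9] oo...o
o.oooo
.o..oo
o..o..
[10] oo..oo
o.o...
.o...o
o..o..
[11] oo..oo
..o...
o....o
...o..
[12] oo....
..o..o
o....o
...o..
[13] oo....
.oo..o
.oo..o
.o.o..
[14] o.....
o....o
..o..o
.o.o..
[15] o....o
o...o.
..o...
.o.o..
[16] o....o
o...oo
..o.oo
.o.o.o
[17] o....o
o.o.oo
.o.ooo
.ooo.o
[18] oooo.o
o...oo
.o.ooo
.ooo.o
[19] oooo.o
o...oo
.ooooo
.....o
[20] ooo..o
o.oo.o
.oo.oo
.....o
[21] ooo..o
..oo.o
o.o.oo
o....o
[22] .....o
.ooo.o
o.o.oo
o....o
[23] .....o
.o.o.o
oo.ooo
o.o..o
[24] .ooo.o
.ooo.o
oo.ooo
o.o..o
[25] .ooo.o
.oo..o
ooo..o
o.oo.o

0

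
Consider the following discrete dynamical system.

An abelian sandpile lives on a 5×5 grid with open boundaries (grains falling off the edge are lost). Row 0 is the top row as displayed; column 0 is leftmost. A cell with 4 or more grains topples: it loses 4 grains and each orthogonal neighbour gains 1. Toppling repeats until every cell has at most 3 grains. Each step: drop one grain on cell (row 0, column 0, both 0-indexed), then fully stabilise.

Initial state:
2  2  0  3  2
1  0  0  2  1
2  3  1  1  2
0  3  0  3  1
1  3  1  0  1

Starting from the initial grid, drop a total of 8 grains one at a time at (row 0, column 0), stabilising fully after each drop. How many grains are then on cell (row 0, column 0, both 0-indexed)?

3

0) 2  2  0  3  2
1  0  0  2  1
2  3  1  1  2
0  3  0  3  1
1  3  1  0  1
1) 3  2  0  3  2
1  0  0  2  1
2  3  1  1  2
0  3  0  3  1
1  3  1  0  1
2) 0  3  0  3  2
2  0  0  2  1
2  3  1  1  2
0  3  0  3  1
1  3  1  0  1
3) 1  3  0  3  2
2  0  0  2  1
2  3  1  1  2
0  3  0  3  1
1  3  1  0  1
4) 2  3  0  3  2
2  0  0  2  1
2  3  1  1  2
0  3  0  3  1
1  3  1  0  1
5) 3  3  0  3  2
2  0  0  2  1
2  3  1  1  2
0  3  0  3  1
1  3  1  0  1
6) 1  0  1  3  2
3  1  0  2  1
2  3  1  1  2
0  3  0  3  1
1  3  1  0  1
7) 2  0  1  3  2
3  1  0  2  1
2  3  1  1  2
0  3  0  3  1
1  3  1  0  1
8) 3  0  1  3  2
3  1  0  2  1
2  3  1  1  2
0  3  0  3  1
1  3  1  0  1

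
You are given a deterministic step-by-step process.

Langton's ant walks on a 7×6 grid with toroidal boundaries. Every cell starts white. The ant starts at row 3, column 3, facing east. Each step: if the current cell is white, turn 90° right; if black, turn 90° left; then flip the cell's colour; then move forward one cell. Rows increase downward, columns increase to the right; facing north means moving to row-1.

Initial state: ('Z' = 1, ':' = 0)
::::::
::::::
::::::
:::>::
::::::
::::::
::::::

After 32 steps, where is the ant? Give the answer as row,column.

k=0  ::::::
::::::
::::::
:::>::
::::::
::::::
::::::
k=1  ::::::
::::::
::::::
:::Z::
:::v::
::::::
::::::
k=2  ::::::
::::::
::::::
:::Z::
::<Z::
::::::
::::::
k=3  ::::::
::::::
::::::
::^Z::
::ZZ::
::::::
::::::
k=4  ::::::
::::::
::::::
::Z>::
::ZZ::
::::::
::::::
k=5  ::::::
::::::
:::^::
::Z:::
::ZZ::
::::::
::::::
k=6  ::::::
::::::
:::Z>:
::Z:::
::ZZ::
::::::
::::::
k=7  ::::::
::::::
:::ZZ:
::Z:v:
::ZZ::
::::::
::::::
k=8  ::::::
::::::
:::ZZ:
::Z<Z:
::ZZ::
::::::
::::::
k=9  ::::::
::::::
:::^Z:
::ZZZ:
::ZZ::
::::::
::::::
k=10  ::::::
::::::
::<:Z:
::ZZZ:
::ZZ::
::::::
::::::
k=11  ::::::
::^:::
::Z:Z:
::ZZZ:
::ZZ::
::::::
::::::
k=12  ::::::
::Z>::
::Z:Z:
::ZZZ:
::ZZ::
::::::
::::::
k=13  ::::::
::ZZ::
::ZvZ:
::ZZZ:
::ZZ::
::::::
::::::
k=14  ::::::
::ZZ::
::<ZZ:
::ZZZ:
::ZZ::
::::::
::::::
k=15  ::::::
::ZZ::
:::ZZ:
::vZZ:
::ZZ::
::::::
::::::
k=16  ::::::
::ZZ::
:::ZZ:
:::>Z:
::ZZ::
::::::
::::::
k=17  ::::::
::ZZ::
:::^Z:
::::Z:
::ZZ::
::::::
::::::
k=18  ::::::
::ZZ::
::<:Z:
::::Z:
::ZZ::
::::::
::::::
k=19  ::::::
::^Z::
::Z:Z:
::::Z:
::ZZ::
::::::
::::::
k=20  ::::::
:<:Z::
::Z:Z:
::::Z:
::ZZ::
::::::
::::::
k=21  :^::::
:Z:Z::
::Z:Z:
::::Z:
::ZZ::
::::::
::::::
k=22  :Z>:::
:Z:Z::
::Z:Z:
::::Z:
::ZZ::
::::::
::::::
k=23  :ZZ:::
:ZvZ::
::Z:Z:
::::Z:
::ZZ::
::::::
::::::
k=24  :ZZ:::
:<ZZ::
::Z:Z:
::::Z:
::ZZ::
::::::
::::::
k=25  :ZZ:::
::ZZ::
:vZ:Z:
::::Z:
::ZZ::
::::::
::::::
k=26  :ZZ:::
::ZZ::
<ZZ:Z:
::::Z:
::ZZ::
::::::
::::::
k=27  :ZZ:::
^:ZZ::
ZZZ:Z:
::::Z:
::ZZ::
::::::
::::::
k=28  :ZZ:::
Z>ZZ::
ZZZ:Z:
::::Z:
::ZZ::
::::::
::::::
k=29  :ZZ:::
ZZZZ::
ZvZ:Z:
::::Z:
::ZZ::
::::::
::::::
k=30  :ZZ:::
ZZZZ::
Z:>:Z:
::::Z:
::ZZ::
::::::
::::::
k=31  :ZZ:::
ZZ^Z::
Z:::Z:
::::Z:
::ZZ::
::::::
::::::
k=32  :ZZ:::
Z<:Z::
Z:::Z:
::::Z:
::ZZ::
::::::
::::::

1,1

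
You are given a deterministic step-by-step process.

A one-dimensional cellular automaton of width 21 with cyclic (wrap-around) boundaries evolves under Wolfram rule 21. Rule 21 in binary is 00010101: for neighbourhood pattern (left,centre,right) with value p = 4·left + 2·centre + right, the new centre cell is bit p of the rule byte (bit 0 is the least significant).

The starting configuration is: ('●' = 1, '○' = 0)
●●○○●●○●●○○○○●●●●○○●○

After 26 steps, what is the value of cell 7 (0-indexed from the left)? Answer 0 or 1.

1

step 0: ●●○○●●○●●○○○○●●●●○○●○
step 1: ○○●○○○○○○●●●○○○○○●○●○
step 2: ●○●●●●●●○○○○●●●●○●○●●
step 3: ○○○○○○○○●●●○○○○○○●○○○
step 4: ●●●●●●●○○○○●●●●●○●●●●
step 5: ○○○○○○○●●●○○○○○○○○○○○
step 6: ●●●●●●○○○○●●●●●●●●●●●
step 7: ○○○○○○●●●○○○○○○○○○○○○
step 8: ●●●●●○○○○●●●●●●●●●●●●
step 9: ○○○○○●●●○○○○○○○○○○○○○
step 10: ●●●●○○○○●●●●●●●●●●●●●
step 11: ○○○○●●●○○○○○○○○○○○○○○
step 12: ●●●○○○○●●●●●●●●●●●●●●
step 13: ○○○●●●○○○○○○○○○○○○○○○
step 14: ●●○○○○●●●●●●●●●●●●●●●
step 15: ○○●●●○○○○○○○○○○○○○○○○
step 16: ●○○○○●●●●●●●●●●●●●●●●
step 17: ○●●●○○○○○○○○○○○○○○○○○
step 18: ○○○○●●●●●●●●●●●●●●●●●
step 19: ●●●○○○○○○○○○○○○○○○○○○
step 20: ○○○●●●●●●●●●●●●●●●●●○
step 21: ●●○○○○○○○○○○○○○○○○○○●
step 22: ○○●●●●●●●●●●●●●●●●●○○
step 23: ●○○○○○○○○○○○○○○○○○○●●
step 24: ○●●●●●●●●●●●●●●●●●○○○
step 25: ○○○○○○○○○○○○○○○○○○●●●
step 26: ●●●●●●●●●●●●●●●●●○○○○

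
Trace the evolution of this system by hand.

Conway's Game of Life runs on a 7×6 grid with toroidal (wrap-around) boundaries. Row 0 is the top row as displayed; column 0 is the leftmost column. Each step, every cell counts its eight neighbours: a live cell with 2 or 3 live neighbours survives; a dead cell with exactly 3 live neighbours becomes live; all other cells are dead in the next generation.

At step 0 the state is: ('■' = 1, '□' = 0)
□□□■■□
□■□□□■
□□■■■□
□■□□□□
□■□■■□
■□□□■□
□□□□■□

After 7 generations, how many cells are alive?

k=0  □□□■■□
□■□□□■
□□■■■□
□■□□□□
□■□■■□
■□□□■□
□□□□■□
k=1  □□□■■■
□□□□□■
■■■■■□
□■□□□□
■■■■■■
□□□□■□
□□□□■□
k=2  □□□■□■
□■□□□□
■■■■■■
□□□□□□
■■■■■■
■■■□□□
□□□□□□
k=3  □□□□□□
□■□□□□
■■■■■■
□□□□□□
□□□■■■
□□□□■□
■■■□□□
k=4  ■□■□□□
□■□■■■
■■■■■■
□■□□□□
□□□■■■
■■■□■□
□■□□□□
k=5  ■□■■■■
□□□□□□
□□□□□□
□■□□□□
□□□■■■
■■■□■□
□□□■□■
k=6  ■□■■□■
□□□■■■
□□□□□□
□□□□■□
□□□■■■
■■■□□□
□□□□□□
k=7  ■□■■□■
■□■■□■
□□□■□■
□□□■■■
■■■■■■
■■■■■■
□□□■□■

27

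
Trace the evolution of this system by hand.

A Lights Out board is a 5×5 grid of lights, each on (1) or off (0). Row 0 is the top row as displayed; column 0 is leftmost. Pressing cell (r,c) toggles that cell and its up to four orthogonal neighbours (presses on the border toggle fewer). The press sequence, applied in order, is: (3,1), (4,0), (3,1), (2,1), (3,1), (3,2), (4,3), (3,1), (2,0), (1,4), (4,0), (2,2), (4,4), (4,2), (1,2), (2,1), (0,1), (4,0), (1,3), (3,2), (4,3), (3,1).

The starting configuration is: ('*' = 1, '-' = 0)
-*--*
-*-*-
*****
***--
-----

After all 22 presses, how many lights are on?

t=0: -*--*
-*-*-
*****
***--
-----
t=1: -*--*
-*-*-
*-***
-----
-*---
t=2: -*--*
-*-*-
*-***
*----
*----
t=3: -*--*
-*-*-
*****
-**--
**---
t=4: -*--*
---*-
---**
--*--
**---
t=5: -*--*
---*-
-*-**
**---
*----
t=6: -*--*
---*-
-****
*-**-
*-*--
t=7: -*--*
---*-
-****
*-*--
*--**
t=8: -*--*
---*-
--***
-*---
**-**
t=9: -*--*
*--*-
*****
**---
**-**
t=10: -*---
*---*
****-
**---
**-**
t=11: -*---
*---*
****-
-*---
---**
t=12: -*---
*-*-*
*----
-**--
---**
t=13: -*---
*-*-*
*----
-**-*
-----
t=14: -*---
*-*-*
*----
-*--*
-***-
t=15: -**--
**-**
*-*--
-*--*
-***-
t=16: -**--
*--**
-*---
----*
-***-
t=17: *----
**-**
-*---
----*
-***-
t=18: *----
**-**
-*---
*---*
*-**-
t=19: *--*-
***--
-*-*-
*---*
*-**-
t=20: *--*-
***--
-***-
*****
*--*-
t=21: *--*-
***--
-***-
***-*
*-*-*
t=22: *--*-
***--
--**-
----*
***-*

12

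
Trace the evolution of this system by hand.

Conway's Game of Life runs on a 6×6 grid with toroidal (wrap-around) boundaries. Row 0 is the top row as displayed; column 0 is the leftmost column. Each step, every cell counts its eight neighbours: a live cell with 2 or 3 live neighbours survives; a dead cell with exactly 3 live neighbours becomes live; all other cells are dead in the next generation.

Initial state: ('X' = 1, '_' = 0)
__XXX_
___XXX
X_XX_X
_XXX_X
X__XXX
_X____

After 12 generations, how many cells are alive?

0) __XXX_
___XXX
X_XX_X
_XXX_X
X__XXX
_X____
1) __X__X
XX____
______
______
___X_X
XX____
2) __X__X
XX____
______
______
X_____
XXX_XX
3) __XXX_
XX____
______
______
X_____
__XXX_
4) ____XX
_XXX__
______
______
___X__
_XX_XX
5) _____X
__XXX_
__X___
______
__XXX_
X_X__X
6) XXX__X
__XXX_
__X___
__X___
_XXXXX
XXX__X
7) ______
X___XX
_XX___
____X_
____XX
______
8) _____X
XX___X
XX_XX_
___XXX
____XX
______
9) _____X
_XX___
_X_X__
__X___
___X_X
____XX
10) X___XX
XXX___
_X_X__
__XXX_
___X_X
X____X
11) ____X_
__XXX_
X___X_
______
X_XX_X
______
12) ____X_
____X_
____XX
XX_XX_
______
___XXX

11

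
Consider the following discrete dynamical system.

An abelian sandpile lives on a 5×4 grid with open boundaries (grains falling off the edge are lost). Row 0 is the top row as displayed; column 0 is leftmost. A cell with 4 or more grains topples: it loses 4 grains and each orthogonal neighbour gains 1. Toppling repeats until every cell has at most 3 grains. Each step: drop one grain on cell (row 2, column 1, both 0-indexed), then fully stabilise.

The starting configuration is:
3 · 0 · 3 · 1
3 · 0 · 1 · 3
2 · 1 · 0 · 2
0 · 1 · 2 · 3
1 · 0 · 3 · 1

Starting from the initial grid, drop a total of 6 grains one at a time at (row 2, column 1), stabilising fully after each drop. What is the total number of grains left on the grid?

36

gen 0: 3 · 0 · 3 · 1
3 · 0 · 1 · 3
2 · 1 · 0 · 2
0 · 1 · 2 · 3
1 · 0 · 3 · 1
gen 1: 3 · 0 · 3 · 1
3 · 0 · 1 · 3
2 · 2 · 0 · 2
0 · 1 · 2 · 3
1 · 0 · 3 · 1
gen 2: 3 · 0 · 3 · 1
3 · 0 · 1 · 3
2 · 3 · 0 · 2
0 · 1 · 2 · 3
1 · 0 · 3 · 1
gen 3: 3 · 0 · 3 · 1
3 · 1 · 1 · 3
3 · 0 · 1 · 2
0 · 2 · 2 · 3
1 · 0 · 3 · 1
gen 4: 3 · 0 · 3 · 1
3 · 1 · 1 · 3
3 · 1 · 1 · 2
0 · 2 · 2 · 3
1 · 0 · 3 · 1
gen 5: 3 · 0 · 3 · 1
3 · 1 · 1 · 3
3 · 2 · 1 · 2
0 · 2 · 2 · 3
1 · 0 · 3 · 1
gen 6: 3 · 0 · 3 · 1
3 · 1 · 1 · 3
3 · 3 · 1 · 2
0 · 2 · 2 · 3
1 · 0 · 3 · 1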